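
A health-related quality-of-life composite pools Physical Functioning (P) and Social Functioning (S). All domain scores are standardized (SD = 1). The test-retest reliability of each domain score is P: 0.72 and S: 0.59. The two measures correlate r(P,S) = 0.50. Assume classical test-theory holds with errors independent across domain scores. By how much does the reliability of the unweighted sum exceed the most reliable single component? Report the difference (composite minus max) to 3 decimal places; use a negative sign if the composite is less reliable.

Var(sum) = 2 + 1 = 3; true-score variance = 1.31 + 1 = 2.31; composite reliability = 0.7700.
Max component reliability = 0.7200.
Difference = 0.7700 − 0.7200 = 0.050.

0.050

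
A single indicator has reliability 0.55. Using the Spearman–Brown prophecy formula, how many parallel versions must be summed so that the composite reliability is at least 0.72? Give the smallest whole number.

3

k ≥ ρ*(1−ρ₁)/(ρ₁(1−ρ*)) = 0.72·0.45 / (0.55·0.28) = 2.104.
Smallest integer k = 3.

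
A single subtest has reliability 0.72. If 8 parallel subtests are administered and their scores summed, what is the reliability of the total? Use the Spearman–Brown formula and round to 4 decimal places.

ρ_k = kρ / (1 + (k−1)ρ) = 8·0.72 / (1 + 7·0.72) = 5.760 / 6.040 = 0.9536.

0.9536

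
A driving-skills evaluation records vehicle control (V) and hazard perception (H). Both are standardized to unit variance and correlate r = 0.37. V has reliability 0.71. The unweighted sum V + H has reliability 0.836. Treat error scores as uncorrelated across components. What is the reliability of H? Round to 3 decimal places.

0.841

Var(V+H) = 2 + 2·0.37 = 2.740.
True-score variance = ρ_V + ρ_H + 2·0.37, so 0.836 = (0.71 + ρ_H + 0.74) / 2.740.
ρ_H = 0.836·2.740 − 0.71 − 0.74 = 0.841.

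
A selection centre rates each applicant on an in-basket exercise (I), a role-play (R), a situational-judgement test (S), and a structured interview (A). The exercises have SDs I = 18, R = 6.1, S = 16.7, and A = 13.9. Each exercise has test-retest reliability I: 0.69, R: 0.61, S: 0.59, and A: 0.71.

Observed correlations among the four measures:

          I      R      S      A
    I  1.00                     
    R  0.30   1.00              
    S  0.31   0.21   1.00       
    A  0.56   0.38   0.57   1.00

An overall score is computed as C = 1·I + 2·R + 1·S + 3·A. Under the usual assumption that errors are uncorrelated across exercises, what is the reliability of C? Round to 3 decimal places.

0.842

Var(C) = 18² + 2²·6.1² + 16.7² + 3²·13.9² + 2·[2·18·6.1·0.30 + 18·16.7·0.31 + 3·18·13.9·0.56 + 2·6.1·16.7·0.21 + 6·6.1·13.9·0.38 + 3·16.7·13.9·0.57] = 2490.62 + 2424.9 = 4915.52.
With uncorrelated errors the cross-covariances are all true-score covariance, so they carry over unchanged; only the diagonal terms shrink to ρᵢσᵢ².
True-score variance = [18²·0.69 + 2²·6.1²·0.61 + 16.7²·0.59 + 3²·13.9²·0.71] + 2424.9 = 1713.51 + 2424.9 = 4138.41.
Reliability = 4138.41 / 4915.52 = 0.842.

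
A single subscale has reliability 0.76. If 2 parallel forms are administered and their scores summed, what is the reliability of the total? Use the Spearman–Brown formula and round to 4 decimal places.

0.8636

ρ_k = kρ / (1 + (k−1)ρ) = 2·0.76 / (1 + 1·0.76) = 1.520 / 1.760 = 0.8636.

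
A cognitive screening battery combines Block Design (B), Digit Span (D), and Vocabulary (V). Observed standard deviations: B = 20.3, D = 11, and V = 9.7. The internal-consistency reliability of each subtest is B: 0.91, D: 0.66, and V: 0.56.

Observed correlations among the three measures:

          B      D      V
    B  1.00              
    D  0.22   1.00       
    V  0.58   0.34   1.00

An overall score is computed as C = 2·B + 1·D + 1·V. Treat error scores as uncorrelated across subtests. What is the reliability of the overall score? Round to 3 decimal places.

0.911

Var(C) = 2²·20.3² + 11² + 9.7² + 2·[2·20.3·11·0.22 + 2·20.3·9.7·0.58 + 11·9.7·0.34] = 1863.45 + 725.891 = 2589.34.
Because errors are independent across components, Cov(Tᵢ,Tⱼ) = Cov(Xᵢ,Xⱼ); the off-diagonal part of the true-score variance is the same as above.
True-score variance = [2²·20.3²·0.91 + 11²·0.66 + 9.7²·0.56] + 725.891 = 1632.56 + 725.891 = 2358.45.
Reliability = 2358.45 / 2589.34 = 0.911.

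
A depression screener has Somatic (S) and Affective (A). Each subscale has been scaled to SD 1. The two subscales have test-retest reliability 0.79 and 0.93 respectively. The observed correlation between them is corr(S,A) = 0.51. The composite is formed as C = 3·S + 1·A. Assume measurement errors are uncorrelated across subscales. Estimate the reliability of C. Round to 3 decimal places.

0.850

Var(C) = 3² + 1 + 2·[3·0.51] = 10 + 3.06 = 13.06.
With uncorrelated errors the cross-covariances are all true-score covariance, so they carry over unchanged; only the diagonal terms shrink to ρᵢσᵢ².
True-score variance = [3²·0.79 + 0.93] + 3.06 = 8.04 + 3.06 = 11.1.
Reliability = 11.1 / 13.06 = 0.850.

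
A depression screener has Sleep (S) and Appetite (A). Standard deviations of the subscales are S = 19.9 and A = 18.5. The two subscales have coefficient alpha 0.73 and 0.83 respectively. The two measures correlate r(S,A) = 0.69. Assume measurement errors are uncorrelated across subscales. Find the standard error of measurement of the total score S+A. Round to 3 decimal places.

Var(total) = 738.26 + 508.047 = 1246.31.
True-score variance = 573.155 + 508.047 = 1081.2, so reliability = 0.8675.
Error variance = 1246.31 − 1081.2 = 165.105; SEM = √165.105 = 12.849.

12.849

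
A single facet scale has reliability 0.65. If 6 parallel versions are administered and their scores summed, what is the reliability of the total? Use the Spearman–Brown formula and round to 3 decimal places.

ρ_k = kρ / (1 + (k−1)ρ) = 6·0.65 / (1 + 5·0.65) = 3.900 / 4.250 = 0.918.

0.918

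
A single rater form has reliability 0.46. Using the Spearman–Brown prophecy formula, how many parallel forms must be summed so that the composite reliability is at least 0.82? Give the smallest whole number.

6

k ≥ ρ*(1−ρ₁)/(ρ₁(1−ρ*)) = 0.82·0.54 / (0.46·0.18) = 5.348.
Smallest integer k = 6.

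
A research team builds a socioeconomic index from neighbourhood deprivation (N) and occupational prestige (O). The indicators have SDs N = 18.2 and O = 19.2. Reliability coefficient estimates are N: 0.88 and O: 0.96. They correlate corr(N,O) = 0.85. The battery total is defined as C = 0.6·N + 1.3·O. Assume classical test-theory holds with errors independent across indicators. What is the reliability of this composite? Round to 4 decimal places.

Var(C) = 0.6²·18.2² + 1.3²·19.2² + 2·[0.78·18.2·19.2·0.85] = 742.248 + 463.357 = 1205.61.
Because errors are independent across components, Cov(Tᵢ,Tⱼ) = Cov(Xᵢ,Xⱼ); the off-diagonal part of the true-score variance is the same as above.
True-score variance = [0.6²·18.2²·0.88 + 1.3²·19.2²·0.96] + 463.357 = 703.018 + 463.357 = 1166.38.
Reliability = 1166.38 / 1205.61 = 0.9675.

0.9675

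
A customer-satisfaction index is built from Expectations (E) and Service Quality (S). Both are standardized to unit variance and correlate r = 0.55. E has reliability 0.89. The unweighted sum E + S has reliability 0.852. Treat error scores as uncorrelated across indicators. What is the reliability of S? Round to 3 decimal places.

Var(E+S) = 2 + 2·0.55 = 3.100.
True-score variance = ρ_E + ρ_S + 2·0.55, so 0.852 = (0.89 + ρ_S + 1.10) / 3.100.
ρ_S = 0.852·3.100 − 0.89 − 1.10 = 0.651.

0.651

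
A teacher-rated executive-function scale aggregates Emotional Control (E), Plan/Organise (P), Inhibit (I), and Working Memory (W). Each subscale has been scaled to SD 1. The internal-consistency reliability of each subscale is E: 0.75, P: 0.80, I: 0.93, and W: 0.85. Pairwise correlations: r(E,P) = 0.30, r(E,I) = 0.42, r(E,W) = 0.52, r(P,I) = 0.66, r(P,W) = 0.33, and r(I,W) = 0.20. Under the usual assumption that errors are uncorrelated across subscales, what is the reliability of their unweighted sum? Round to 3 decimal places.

Var(E+P+I+W) = 4 + 2·[0.30 + 0.42 + 0.52 + 0.66 + 0.33 + 0.20] = 4 + 4.86 = 8.86.
Because errors are independent across components, Cov(Tᵢ,Tⱼ) = Cov(Xᵢ,Xⱼ); the off-diagonal part of the true-score variance is the same as above.
True-score variance = [0.75 + 0.80 + 0.93 + 0.85] + 4.86 = 3.33 + 4.86 = 8.19.
Reliability = 8.19 / 8.86 = 0.924.

0.924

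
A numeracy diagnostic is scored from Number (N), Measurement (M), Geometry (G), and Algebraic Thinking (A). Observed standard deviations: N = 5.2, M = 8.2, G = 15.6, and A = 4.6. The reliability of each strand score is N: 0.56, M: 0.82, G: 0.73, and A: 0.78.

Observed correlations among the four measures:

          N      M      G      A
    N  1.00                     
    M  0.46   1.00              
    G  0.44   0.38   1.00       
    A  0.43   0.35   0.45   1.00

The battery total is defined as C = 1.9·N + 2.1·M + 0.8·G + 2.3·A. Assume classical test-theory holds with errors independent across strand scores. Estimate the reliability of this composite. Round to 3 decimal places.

0.886

Var(C) = 1.9²·5.2² + 2.1²·8.2² + 0.8²·15.6² + 2.3²·4.6² + 2·[3.99·5.2·8.2·0.46 + 1.52·5.2·15.6·0.44 + 4.37·5.2·4.6·0.43 + 1.68·8.2·15.6·0.38 + 4.83·8.2·4.6·0.35 + 1.84·15.6·4.6·0.45] = 661.83 + 764.619 = 1426.45.
With uncorrelated errors the cross-covariances are all true-score covariance, so they carry over unchanged; only the diagonal terms shrink to ρᵢσᵢ².
True-score variance = [1.9²·5.2²·0.56 + 2.1²·8.2²·0.82 + 0.8²·15.6²·0.73 + 2.3²·4.6²·0.78] + 764.619 = 498.826 + 764.619 = 1263.44.
Reliability = 1263.44 / 1426.45 = 0.886.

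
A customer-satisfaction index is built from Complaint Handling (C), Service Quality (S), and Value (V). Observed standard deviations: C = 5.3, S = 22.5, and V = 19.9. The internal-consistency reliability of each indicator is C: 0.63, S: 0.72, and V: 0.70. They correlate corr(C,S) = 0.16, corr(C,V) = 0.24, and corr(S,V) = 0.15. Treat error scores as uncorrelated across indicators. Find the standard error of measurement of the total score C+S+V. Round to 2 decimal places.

16.46

Var(total) = 930.35 + 223.111 = 1153.46.
True-score variance = 659.404 + 223.111 = 882.514, so reliability = 0.7651.
Error variance = 1153.46 − 882.514 = 270.946; SEM = √270.946 = 16.46.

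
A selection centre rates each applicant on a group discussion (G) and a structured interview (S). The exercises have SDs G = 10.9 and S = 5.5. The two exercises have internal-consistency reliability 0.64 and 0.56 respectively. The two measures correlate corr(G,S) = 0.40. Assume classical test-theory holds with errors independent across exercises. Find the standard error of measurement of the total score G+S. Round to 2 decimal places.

Var(total) = 149.06 + 47.96 = 197.02.
True-score variance = 92.9784 + 47.96 = 140.938, so reliability = 0.7154.
Error variance = 197.02 − 140.938 = 56.0816; SEM = √56.0816 = 7.49.

7.49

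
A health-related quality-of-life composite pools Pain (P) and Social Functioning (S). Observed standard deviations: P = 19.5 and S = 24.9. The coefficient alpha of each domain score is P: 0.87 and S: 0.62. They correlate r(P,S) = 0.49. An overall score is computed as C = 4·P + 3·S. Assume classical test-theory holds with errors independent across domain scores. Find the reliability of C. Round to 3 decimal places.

Var(C) = 4²·19.5² + 3²·24.9² + 2·[12·19.5·24.9·0.49] = 11664.1 + 5710.07 = 17374.2.
Because errors are independent across components, Cov(Tᵢ,Tⱼ) = Cov(Xᵢ,Xⱼ); the off-diagonal part of the true-score variance is the same as above.
True-score variance = [4²·19.5²·0.87 + 3²·24.9²·0.62] + 5710.07 = 8752.74 + 5710.07 = 14462.8.
Reliability = 14462.8 / 17374.2 = 0.832.

0.832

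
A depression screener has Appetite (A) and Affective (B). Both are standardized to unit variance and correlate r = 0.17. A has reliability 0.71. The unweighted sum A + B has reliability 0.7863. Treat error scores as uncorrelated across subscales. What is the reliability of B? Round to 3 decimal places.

0.790

Var(A+B) = 2 + 2·0.17 = 2.340.
True-score variance = ρ_A + ρ_B + 2·0.17, so 0.7863 = (0.71 + ρ_B + 0.34) / 2.340.
ρ_B = 0.7863·2.340 − 0.71 − 0.34 = 0.790.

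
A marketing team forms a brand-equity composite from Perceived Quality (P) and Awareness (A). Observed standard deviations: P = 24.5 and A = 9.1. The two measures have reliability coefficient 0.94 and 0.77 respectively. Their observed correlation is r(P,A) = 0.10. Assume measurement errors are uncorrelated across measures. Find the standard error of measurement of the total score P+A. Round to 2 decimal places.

7.42

Var(total) = 683.06 + 44.59 = 727.65.
True-score variance = 627.999 + 44.59 = 672.589, so reliability = 0.9243.
Error variance = 727.65 − 672.589 = 55.0613; SEM = √55.0613 = 7.42.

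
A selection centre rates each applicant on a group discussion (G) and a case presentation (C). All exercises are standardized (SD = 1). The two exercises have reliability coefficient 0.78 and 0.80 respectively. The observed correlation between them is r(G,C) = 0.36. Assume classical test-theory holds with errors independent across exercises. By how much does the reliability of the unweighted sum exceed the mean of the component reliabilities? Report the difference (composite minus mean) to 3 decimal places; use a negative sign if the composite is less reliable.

0.056

Var(sum) = 2 + 0.72 = 2.72; true-score variance = 1.58 + 0.72 = 2.3; composite reliability = 0.8456.
Mean component reliability = 0.7900.
Difference = 0.8456 − 0.7900 = 0.056.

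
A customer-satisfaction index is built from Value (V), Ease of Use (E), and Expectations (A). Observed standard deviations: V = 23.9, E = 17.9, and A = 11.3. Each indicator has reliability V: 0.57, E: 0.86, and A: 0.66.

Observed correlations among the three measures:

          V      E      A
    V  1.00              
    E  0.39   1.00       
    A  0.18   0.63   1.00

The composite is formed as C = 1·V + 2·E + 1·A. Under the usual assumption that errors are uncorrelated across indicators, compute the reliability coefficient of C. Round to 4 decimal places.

0.8561

Var(C) = 23.9² + 2²·17.9² + 11.3² + 2·[2·23.9·17.9·0.39 + 23.9·11.3·0.18 + 2·17.9·11.3·0.63] = 1980.54 + 1274.33 = 3254.87.
Under uncorrelated errors the observed covariances equal the true-score covariances, so only the own-variance terms attenuate.
True-score variance = [23.9²·0.57 + 2²·17.9²·0.86 + 11.3²·0.66] + 1274.33 = 1512.08 + 1274.33 = 2786.4.
Reliability = 2786.4 / 3254.87 = 0.8561.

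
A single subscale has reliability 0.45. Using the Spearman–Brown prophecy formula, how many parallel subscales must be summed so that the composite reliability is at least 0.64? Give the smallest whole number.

3

k ≥ ρ*(1−ρ₁)/(ρ₁(1−ρ*)) = 0.64·0.55 / (0.45·0.36) = 2.173.
Smallest integer k = 3.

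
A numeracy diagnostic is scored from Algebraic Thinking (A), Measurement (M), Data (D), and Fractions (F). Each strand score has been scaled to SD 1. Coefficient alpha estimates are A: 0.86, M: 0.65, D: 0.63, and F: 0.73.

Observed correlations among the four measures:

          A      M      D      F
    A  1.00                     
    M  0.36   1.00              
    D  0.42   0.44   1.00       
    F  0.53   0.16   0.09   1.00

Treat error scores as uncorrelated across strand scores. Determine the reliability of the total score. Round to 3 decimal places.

Var(A+M+D+F) = 4 + 2·[0.36 + 0.42 + 0.53 + 0.44 + 0.16 + 0.09] = 4 + 4 = 8.
Because errors are independent across components, Cov(Tᵢ,Tⱼ) = Cov(Xᵢ,Xⱼ); the off-diagonal part of the true-score variance is the same as above.
True-score variance = [0.86 + 0.65 + 0.63 + 0.73] + 4 = 2.87 + 4 = 6.87.
Reliability = 6.87 / 8 = 0.859.

0.859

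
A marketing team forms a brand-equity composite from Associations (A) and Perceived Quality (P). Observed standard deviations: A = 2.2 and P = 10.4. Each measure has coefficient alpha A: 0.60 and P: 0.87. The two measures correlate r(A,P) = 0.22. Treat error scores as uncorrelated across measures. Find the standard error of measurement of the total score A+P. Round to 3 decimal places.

4.000

Var(total) = 113 + 10.0672 = 123.067.
True-score variance = 97.0032 + 10.0672 = 107.07, so reliability = 0.8700.
Error variance = 123.067 − 107.07 = 15.9968; SEM = √15.9968 = 4.000.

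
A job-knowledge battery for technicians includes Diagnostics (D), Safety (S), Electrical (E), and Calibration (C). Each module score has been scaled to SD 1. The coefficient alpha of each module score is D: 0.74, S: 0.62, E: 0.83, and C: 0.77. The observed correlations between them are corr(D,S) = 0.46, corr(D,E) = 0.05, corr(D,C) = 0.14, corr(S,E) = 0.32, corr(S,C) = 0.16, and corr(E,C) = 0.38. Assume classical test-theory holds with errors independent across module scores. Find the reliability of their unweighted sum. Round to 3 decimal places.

0.852

Var(D+S+E+C) = 4 + 2·[0.46 + 0.05 + 0.14 + 0.32 + 0.16 + 0.38] = 4 + 3.02 = 7.02.
With uncorrelated errors the cross-covariances are all true-score covariance, so they carry over unchanged; only the diagonal terms shrink to ρᵢσᵢ².
True-score variance = [0.74 + 0.62 + 0.83 + 0.77] + 3.02 = 2.96 + 3.02 = 5.98.
Reliability = 5.98 / 7.02 = 0.852.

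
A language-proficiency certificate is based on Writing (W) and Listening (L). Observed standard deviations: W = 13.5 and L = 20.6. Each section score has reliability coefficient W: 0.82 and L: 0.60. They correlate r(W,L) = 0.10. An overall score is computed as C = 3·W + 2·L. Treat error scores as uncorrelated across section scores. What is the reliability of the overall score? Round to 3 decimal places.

Var(C) = 3²·13.5² + 2²·20.6² + 2·[6·13.5·20.6·0.10] = 3337.69 + 333.72 = 3671.41.
With uncorrelated errors the cross-covariances are all true-score covariance, so they carry over unchanged; only the diagonal terms shrink to ρᵢσᵢ².
True-score variance = [3²·13.5²·0.82 + 2²·20.6²·0.60] + 333.72 = 2363.47 + 333.72 = 2697.19.
Reliability = 2697.19 / 3671.41 = 0.735.

0.735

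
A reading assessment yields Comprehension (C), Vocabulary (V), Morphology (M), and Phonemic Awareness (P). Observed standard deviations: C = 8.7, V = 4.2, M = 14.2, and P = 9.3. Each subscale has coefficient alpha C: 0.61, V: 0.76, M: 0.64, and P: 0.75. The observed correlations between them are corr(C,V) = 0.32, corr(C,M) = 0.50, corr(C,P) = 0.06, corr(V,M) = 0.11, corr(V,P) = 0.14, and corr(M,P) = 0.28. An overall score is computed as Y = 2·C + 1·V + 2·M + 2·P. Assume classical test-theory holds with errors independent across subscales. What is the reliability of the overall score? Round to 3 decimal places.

0.792

Var(Y) = 2²·8.7² + 4.2² + 2²·14.2² + 2²·9.3² + 2·[2·8.7·4.2·0.32 + 4·8.7·14.2·0.50 + 4·8.7·9.3·0.06 + 2·4.2·14.2·0.11 + 2·4.2·9.3·0.14 + 4·14.2·9.3·0.28] = 1472.92 + 923.698 = 2396.62.
Under uncorrelated errors the observed covariances equal the true-score covariances, so only the own-variance terms attenuate.
True-score variance = [2²·8.7²·0.61 + 4.2²·0.76 + 2²·14.2²·0.64 + 2²·9.3²·0.75] + 923.698 = 973.758 + 923.698 = 1897.46.
Reliability = 1897.46 / 2396.62 = 0.792.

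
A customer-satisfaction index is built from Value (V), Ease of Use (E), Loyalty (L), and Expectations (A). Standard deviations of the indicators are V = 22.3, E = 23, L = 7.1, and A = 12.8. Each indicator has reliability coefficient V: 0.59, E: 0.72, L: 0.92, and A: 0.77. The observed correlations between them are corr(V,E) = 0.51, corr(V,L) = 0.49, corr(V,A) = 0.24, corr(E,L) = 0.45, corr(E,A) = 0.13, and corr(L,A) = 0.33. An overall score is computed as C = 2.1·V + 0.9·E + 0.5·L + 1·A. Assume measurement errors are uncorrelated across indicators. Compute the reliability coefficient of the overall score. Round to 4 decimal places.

0.7597

Var(C) = 2.1²·22.3² + 0.9²·23² + 0.5²·7.1² + 12.8² + 2·[1.89·22.3·23·0.51 + 1.05·22.3·7.1·0.49 + 2.1·22.3·12.8·0.24 + 0.45·23·7.1·0.45 + 0.9·23·12.8·0.13 + 0.5·7.1·12.8·0.33] = 2797.98 + 1604.43 = 4402.41.
Under uncorrelated errors the observed covariances equal the true-score covariances, so only the own-variance terms attenuate.
True-score variance = [2.1²·22.3²·0.59 + 0.9²·23²·0.72 + 0.5²·7.1²·0.92 + 12.8²·0.77] + 1604.43 = 1740.16 + 1604.43 = 3344.59.
Reliability = 3344.59 / 4402.41 = 0.7597.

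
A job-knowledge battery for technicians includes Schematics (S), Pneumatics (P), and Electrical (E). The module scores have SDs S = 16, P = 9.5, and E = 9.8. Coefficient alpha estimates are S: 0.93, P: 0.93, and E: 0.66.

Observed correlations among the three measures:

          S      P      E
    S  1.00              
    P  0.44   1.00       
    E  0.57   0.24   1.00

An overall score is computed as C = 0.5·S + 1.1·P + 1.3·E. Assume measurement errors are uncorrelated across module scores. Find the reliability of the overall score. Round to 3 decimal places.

Var(C) = 0.5²·16² + 1.1²·9.5² + 1.3²·9.8² + 2·[0.55·16·9.5·0.44 + 0.65·16·9.8·0.57 + 1.43·9.5·9.8·0.24] = 335.51 + 253.661 = 589.171.
Because errors are independent across components, Cov(Tᵢ,Tⱼ) = Cov(Xᵢ,Xⱼ); the off-diagonal part of the true-score variance is the same as above.
True-score variance = [0.5²·16²·0.93 + 1.1²·9.5²·0.93 + 1.3²·9.8²·0.66] + 253.661 = 268.201 + 253.661 = 521.862.
Reliability = 521.862 / 589.171 = 0.886.

0.886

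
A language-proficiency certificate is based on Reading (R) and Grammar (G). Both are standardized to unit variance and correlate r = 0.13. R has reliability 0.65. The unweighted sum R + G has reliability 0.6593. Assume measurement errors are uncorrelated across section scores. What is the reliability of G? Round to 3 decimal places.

0.580

Var(R+G) = 2 + 2·0.13 = 2.260.
True-score variance = ρ_R + ρ_G + 2·0.13, so 0.6593 = (0.65 + ρ_G + 0.26) / 2.260.
ρ_G = 0.6593·2.260 − 0.65 − 0.26 = 0.580.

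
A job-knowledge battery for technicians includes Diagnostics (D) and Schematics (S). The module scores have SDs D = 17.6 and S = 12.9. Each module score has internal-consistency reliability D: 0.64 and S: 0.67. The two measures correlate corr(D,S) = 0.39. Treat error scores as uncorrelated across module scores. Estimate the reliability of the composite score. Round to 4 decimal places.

0.7452

Var(D+S) = 17.6² + 12.9² + 2·[17.6·12.9·0.39] = 476.17 + 177.091 = 653.261.
Under uncorrelated errors the observed covariances equal the true-score covariances, so only the own-variance terms attenuate.
True-score variance = [17.6²·0.64 + 12.9²·0.67] + 177.091 = 309.741 + 177.091 = 486.832.
Reliability = 486.832 / 653.261 = 0.7452.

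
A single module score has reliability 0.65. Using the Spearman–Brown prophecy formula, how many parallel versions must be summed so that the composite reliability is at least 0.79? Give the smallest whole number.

3

k ≥ ρ*(1−ρ₁)/(ρ₁(1−ρ*)) = 0.79·0.35 / (0.65·0.21) = 2.026.
Smallest integer k = 3.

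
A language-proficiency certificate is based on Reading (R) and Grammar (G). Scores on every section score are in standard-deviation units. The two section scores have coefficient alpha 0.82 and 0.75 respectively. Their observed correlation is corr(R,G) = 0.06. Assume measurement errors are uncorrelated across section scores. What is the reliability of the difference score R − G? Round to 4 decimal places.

Var(R−G) = 1 + 1 − 2·0.06 = 2 − 0.12 = 1.88.
Because errors are independent across components, Cov(Tᵢ,Tⱼ) = Cov(Xᵢ,Xⱼ); the off-diagonal part of the true-score variance is the same as above.
True-score variance = [0.82 + 0.75] − 0.12 = 1.57 − 0.12 = 1.45.
Reliability = 1.45 / 1.88 = 0.7713.

0.7713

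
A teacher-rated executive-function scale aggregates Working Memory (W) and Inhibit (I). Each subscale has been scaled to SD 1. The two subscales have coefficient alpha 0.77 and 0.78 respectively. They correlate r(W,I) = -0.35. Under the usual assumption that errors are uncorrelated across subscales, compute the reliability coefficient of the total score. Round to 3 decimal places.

Var(W+I) = 2 + 2·[(-0.35)] = 2 − 0.7 = 1.3.
Under uncorrelated errors the observed covariances equal the true-score covariances, so only the own-variance terms attenuate.
True-score variance = [0.77 + 0.78] − 0.7 = 1.55 − 0.7 = 0.85.
Reliability = 0.85 / 1.3 = 0.654.

0.654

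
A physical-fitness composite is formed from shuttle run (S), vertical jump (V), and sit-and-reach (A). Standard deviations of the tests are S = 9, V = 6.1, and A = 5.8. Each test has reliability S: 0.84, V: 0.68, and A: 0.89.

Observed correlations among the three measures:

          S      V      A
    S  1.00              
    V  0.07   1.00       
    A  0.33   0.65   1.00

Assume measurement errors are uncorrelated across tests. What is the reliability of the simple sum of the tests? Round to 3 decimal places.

Var(S+V+A) = 9² + 6.1² + 5.8² + 2·[9·6.1·0.07 + 9·5.8·0.33 + 6.1·5.8·0.65] = 151.85 + 88.132 = 239.982.
With uncorrelated errors the cross-covariances are all true-score covariance, so they carry over unchanged; only the diagonal terms shrink to ρᵢσᵢ².
True-score variance = [9²·0.84 + 6.1²·0.68 + 5.8²·0.89] + 88.132 = 123.282 + 88.132 = 211.414.
Reliability = 211.414 / 239.982 = 0.881.

0.881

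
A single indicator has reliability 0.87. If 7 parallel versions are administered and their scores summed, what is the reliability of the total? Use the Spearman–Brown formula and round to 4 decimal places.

ρ_k = kρ / (1 + (k−1)ρ) = 7·0.87 / (1 + 6·0.87) = 6.090 / 6.220 = 0.9791.

0.9791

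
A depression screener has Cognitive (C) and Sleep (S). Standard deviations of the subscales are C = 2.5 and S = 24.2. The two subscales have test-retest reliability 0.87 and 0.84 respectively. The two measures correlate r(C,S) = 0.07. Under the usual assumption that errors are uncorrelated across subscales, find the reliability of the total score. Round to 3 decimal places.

0.843

Var(C+S) = 2.5² + 24.2² + 2·[2.5·24.2·0.07] = 591.89 + 8.47 = 600.36.
Under uncorrelated errors the observed covariances equal the true-score covariances, so only the own-variance terms attenuate.
True-score variance = [2.5²·0.87 + 24.2²·0.84] + 8.47 = 497.375 + 8.47 = 505.845.
Reliability = 505.845 / 600.36 = 0.843.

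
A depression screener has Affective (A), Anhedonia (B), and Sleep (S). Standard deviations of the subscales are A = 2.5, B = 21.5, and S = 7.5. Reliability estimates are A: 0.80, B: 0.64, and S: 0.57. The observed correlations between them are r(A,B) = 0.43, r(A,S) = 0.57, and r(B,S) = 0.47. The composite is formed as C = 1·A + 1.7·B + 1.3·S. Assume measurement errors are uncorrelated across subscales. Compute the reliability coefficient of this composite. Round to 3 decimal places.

Var(C) = 2.5² + 1.7²·21.5² + 1.3²·7.5² + 2·[1.7·2.5·21.5·0.43 + 1.3·2.5·7.5·0.57 + 2.21·21.5·7.5·0.47] = 1437.21 + 441.351 = 1878.57.
With uncorrelated errors the cross-covariances are all true-score covariance, so they carry over unchanged; only the diagonal terms shrink to ρᵢσᵢ².
True-score variance = [2.5²·0.80 + 1.7²·21.5²·0.64 + 1.3²·7.5²·0.57] + 441.351 = 914.163 + 441.351 = 1355.51.
Reliability = 1355.51 / 1878.57 = 0.722.

0.722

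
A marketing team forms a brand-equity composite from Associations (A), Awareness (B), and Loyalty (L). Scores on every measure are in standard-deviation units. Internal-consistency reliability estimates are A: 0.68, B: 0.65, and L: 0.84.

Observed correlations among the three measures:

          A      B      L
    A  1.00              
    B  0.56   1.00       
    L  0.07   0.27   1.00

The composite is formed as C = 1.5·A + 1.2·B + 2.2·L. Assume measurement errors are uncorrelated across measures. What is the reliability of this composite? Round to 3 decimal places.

Var(C) = 1.5² + 1.2² + 2.2² + 2·[1.8·0.56 + 3.3·0.07 + 2.64·0.27] = 8.53 + 3.9036 = 12.4336.
Because errors are independent across components, Cov(Tᵢ,Tⱼ) = Cov(Xᵢ,Xⱼ); the off-diagonal part of the true-score variance is the same as above.
True-score variance = [1.5²·0.68 + 1.2²·0.65 + 2.2²·0.84] + 3.9036 = 6.5316 + 3.9036 = 10.4352.
Reliability = 10.4352 / 12.4336 = 0.839.

0.839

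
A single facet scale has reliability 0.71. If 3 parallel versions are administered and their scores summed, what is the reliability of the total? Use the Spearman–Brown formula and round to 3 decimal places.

ρ_k = kρ / (1 + (k−1)ρ) = 3·0.71 / (1 + 2·0.71) = 2.130 / 2.420 = 0.880.

0.880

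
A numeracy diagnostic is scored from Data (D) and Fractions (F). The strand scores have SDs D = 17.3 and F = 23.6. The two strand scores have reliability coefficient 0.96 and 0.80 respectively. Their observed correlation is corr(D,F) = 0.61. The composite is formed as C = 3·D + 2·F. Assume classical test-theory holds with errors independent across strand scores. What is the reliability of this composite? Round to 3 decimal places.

Var(C) = 3²·17.3² + 2²·23.6² + 2·[6·17.3·23.6·0.61] = 4921.45 + 2988.61 = 7910.06.
Under uncorrelated errors the observed covariances equal the true-score covariances, so only the own-variance terms attenuate.
True-score variance = [3²·17.3²·0.96 + 2²·23.6²·0.80] + 2988.61 = 4368.14 + 2988.61 = 7356.75.
Reliability = 7356.75 / 7910.06 = 0.930.

0.930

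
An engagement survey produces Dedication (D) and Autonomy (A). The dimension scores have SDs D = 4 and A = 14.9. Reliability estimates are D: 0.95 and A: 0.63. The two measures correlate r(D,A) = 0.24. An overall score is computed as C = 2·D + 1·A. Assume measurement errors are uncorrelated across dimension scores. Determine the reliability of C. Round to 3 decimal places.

0.751

Var(C) = 2²·4² + 14.9² + 2·[2·4·14.9·0.24] = 286.01 + 57.216 = 343.226.
Because errors are independent across components, Cov(Tᵢ,Tⱼ) = Cov(Xᵢ,Xⱼ); the off-diagonal part of the true-score variance is the same as above.
True-score variance = [2²·4²·0.95 + 14.9²·0.63] + 57.216 = 200.666 + 57.216 = 257.882.
Reliability = 257.882 / 343.226 = 0.751.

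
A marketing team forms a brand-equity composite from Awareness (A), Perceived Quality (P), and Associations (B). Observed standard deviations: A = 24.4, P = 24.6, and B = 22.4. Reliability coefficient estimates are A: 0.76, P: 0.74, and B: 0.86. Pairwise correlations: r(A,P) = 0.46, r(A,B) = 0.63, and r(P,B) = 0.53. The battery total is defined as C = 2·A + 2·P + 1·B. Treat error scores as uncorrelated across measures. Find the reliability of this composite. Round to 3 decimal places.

Var(C) = 2²·24.4² + 2²·24.6² + 22.4² + 2·[4·24.4·24.6·0.46 + 2·24.4·22.4·0.63 + 2·24.6·22.4·0.53] = 5303.84 + 4754.42 = 10058.3.
Under uncorrelated errors the observed covariances equal the true-score covariances, so only the own-variance terms attenuate.
True-score variance = [2²·24.4²·0.76 + 2²·24.6²·0.74 + 22.4²·0.86] + 4754.42 = 4032.68 + 4754.42 = 8787.1.
Reliability = 8787.1 / 10058.3 = 0.874.

0.874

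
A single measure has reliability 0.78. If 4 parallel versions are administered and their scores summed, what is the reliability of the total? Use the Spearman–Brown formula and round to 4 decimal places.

ρ_k = kρ / (1 + (k−1)ρ) = 4·0.78 / (1 + 3·0.78) = 3.120 / 3.340 = 0.9341.

0.9341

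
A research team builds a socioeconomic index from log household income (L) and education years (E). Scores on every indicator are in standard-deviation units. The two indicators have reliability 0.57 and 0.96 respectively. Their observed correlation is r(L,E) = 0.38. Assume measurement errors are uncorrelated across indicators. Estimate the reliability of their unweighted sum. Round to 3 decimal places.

Var(L+E) = 2 + 2·[0.38] = 2 + 0.76 = 2.76.
Under uncorrelated errors the observed covariances equal the true-score covariances, so only the own-variance terms attenuate.
True-score variance = [0.57 + 0.96] + 0.76 = 1.53 + 0.76 = 2.29.
Reliability = 2.29 / 2.76 = 0.830.

0.830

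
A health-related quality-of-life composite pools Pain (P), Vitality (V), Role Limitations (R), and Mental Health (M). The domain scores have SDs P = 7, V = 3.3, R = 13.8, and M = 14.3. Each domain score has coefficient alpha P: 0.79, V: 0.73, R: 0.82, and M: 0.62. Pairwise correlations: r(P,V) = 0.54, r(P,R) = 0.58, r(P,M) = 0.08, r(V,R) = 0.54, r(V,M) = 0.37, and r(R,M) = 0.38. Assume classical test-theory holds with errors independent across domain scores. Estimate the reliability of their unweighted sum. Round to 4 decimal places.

Var(P+V+R+M) = 7² + 3.3² + 13.8² + 14.3² + 2·[7·3.3·0.54 + 7·13.8·0.58 + 7·14.3·0.08 + 3.3·13.8·0.54 + 3.3·14.3·0.37 + 13.8·14.3·0.38] = 454.82 + 387.102 = 841.922.
With uncorrelated errors the cross-covariances are all true-score covariance, so they carry over unchanged; only the diagonal terms shrink to ρᵢσᵢ².
True-score variance = [7²·0.79 + 3.3²·0.73 + 13.8²·0.82 + 14.3²·0.62] + 387.102 = 329.604 + 387.102 = 716.707.
Reliability = 716.707 / 841.922 = 0.8513.

0.8513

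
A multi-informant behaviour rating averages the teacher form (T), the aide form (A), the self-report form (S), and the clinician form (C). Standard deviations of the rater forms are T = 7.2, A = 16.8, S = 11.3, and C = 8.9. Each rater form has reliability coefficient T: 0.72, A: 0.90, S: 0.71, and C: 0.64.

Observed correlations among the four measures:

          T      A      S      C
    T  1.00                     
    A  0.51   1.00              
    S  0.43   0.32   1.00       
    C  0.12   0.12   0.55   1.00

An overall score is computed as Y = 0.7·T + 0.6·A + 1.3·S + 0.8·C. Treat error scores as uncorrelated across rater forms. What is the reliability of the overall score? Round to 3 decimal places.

0.868

Var(Y) = 0.7²·7.2² + 0.6²·16.8² + 1.3²·11.3² + 0.8²·8.9² + 2·[0.42·7.2·16.8·0.51 + 0.91·7.2·11.3·0.43 + 0.56·7.2·8.9·0.12 + 0.78·16.8·11.3·0.32 + 0.48·16.8·8.9·0.12 + 1.04·11.3·8.9·0.55] = 393.499 + 351.149 = 744.647.
Because errors are independent across components, Cov(Tᵢ,Tⱼ) = Cov(Xᵢ,Xⱼ); the off-diagonal part of the true-score variance is the same as above.
True-score variance = [0.7²·7.2²·0.72 + 0.6²·16.8²·0.90 + 1.3²·11.3²·0.71 + 0.8²·8.9²·0.64] + 351.149 = 295.395 + 351.149 = 646.543.
Reliability = 646.543 / 744.647 = 0.868.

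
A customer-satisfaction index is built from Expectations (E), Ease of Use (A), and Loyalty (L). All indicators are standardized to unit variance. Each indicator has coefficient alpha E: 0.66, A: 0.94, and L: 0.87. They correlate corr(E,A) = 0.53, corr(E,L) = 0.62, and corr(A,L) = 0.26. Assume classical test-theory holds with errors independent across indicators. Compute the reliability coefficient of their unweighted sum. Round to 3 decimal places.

Var(E+A+L) = 3 + 2·[0.53 + 0.62 + 0.26] = 3 + 2.82 = 5.82.
Under uncorrelated errors the observed covariances equal the true-score covariances, so only the own-variance terms attenuate.
True-score variance = [0.66 + 0.94 + 0.87] + 2.82 = 2.47 + 2.82 = 5.29.
Reliability = 5.29 / 5.82 = 0.909.

0.909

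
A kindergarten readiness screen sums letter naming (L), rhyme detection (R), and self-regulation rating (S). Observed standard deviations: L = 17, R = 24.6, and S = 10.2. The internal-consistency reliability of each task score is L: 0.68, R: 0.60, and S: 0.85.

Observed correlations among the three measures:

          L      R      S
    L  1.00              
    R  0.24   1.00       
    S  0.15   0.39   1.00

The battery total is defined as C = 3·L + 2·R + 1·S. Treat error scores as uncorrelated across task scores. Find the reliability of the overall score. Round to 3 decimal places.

0.736

Var(C) = 3²·17² + 2²·24.6² + 10.2² + 2·[6·17·24.6·0.24 + 3·17·10.2·0.15 + 2·24.6·10.2·0.39] = 5125.68 + 1751.91 = 6877.59.
Under uncorrelated errors the observed covariances equal the true-score covariances, so only the own-variance terms attenuate.
True-score variance = [3²·17²·0.68 + 2²·24.6²·0.60 + 10.2²·0.85] + 1751.91 = 3309.5 + 1751.91 = 5061.41.
Reliability = 5061.41 / 6877.59 = 0.736.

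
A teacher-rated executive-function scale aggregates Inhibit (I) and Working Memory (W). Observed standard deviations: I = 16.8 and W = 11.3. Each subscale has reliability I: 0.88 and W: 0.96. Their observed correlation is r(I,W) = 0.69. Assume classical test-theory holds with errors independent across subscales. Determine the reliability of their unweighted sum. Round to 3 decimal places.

Var(I+W) = 16.8² + 11.3² + 2·[16.8·11.3·0.69] = 409.93 + 261.979 = 671.909.
With uncorrelated errors the cross-covariances are all true-score covariance, so they carry over unchanged; only the diagonal terms shrink to ρᵢσᵢ².
True-score variance = [16.8²·0.88 + 11.3²·0.96] + 261.979 = 370.954 + 261.979 = 632.933.
Reliability = 632.933 / 671.909 = 0.942.

0.942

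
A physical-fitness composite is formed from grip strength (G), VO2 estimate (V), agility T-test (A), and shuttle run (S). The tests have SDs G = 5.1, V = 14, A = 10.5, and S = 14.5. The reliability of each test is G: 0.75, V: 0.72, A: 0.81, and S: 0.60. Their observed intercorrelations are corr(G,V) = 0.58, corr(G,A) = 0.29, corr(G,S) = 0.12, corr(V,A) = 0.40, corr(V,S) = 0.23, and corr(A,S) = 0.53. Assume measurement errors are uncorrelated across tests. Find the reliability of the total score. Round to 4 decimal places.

Var(G+V+A+S) = 5.1² + 14² + 10.5² + 14.5² + 2·[5.1·14·0.58 + 5.1·10.5·0.29 + 5.1·14.5·0.12 + 14·10.5·0.40 + 14·14.5·0.23 + 10.5·14.5·0.53] = 542.51 + 503.996 = 1046.51.
Under uncorrelated errors the observed covariances equal the true-score covariances, so only the own-variance terms attenuate.
True-score variance = [5.1²·0.75 + 14²·0.72 + 10.5²·0.81 + 14.5²·0.60] + 503.996 = 376.08 + 503.996 = 880.076.
Reliability = 880.076 / 1046.51 = 0.8410.

0.8410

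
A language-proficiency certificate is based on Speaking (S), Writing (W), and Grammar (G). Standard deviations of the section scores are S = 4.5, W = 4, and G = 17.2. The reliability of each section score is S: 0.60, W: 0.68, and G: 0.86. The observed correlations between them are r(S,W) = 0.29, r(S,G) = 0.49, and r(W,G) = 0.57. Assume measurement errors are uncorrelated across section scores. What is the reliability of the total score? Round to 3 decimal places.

Var(S+W+G) = 4.5² + 4² + 17.2² + 2·[4.5·4·0.29 + 4.5·17.2·0.49 + 4·17.2·0.57] = 332.09 + 164.724 = 496.814.
Under uncorrelated errors the observed covariances equal the true-score covariances, so only the own-variance terms attenuate.
True-score variance = [4.5²·0.60 + 4²·0.68 + 17.2²·0.86] + 164.724 = 277.452 + 164.724 = 442.176.
Reliability = 442.176 / 496.814 = 0.890.

0.890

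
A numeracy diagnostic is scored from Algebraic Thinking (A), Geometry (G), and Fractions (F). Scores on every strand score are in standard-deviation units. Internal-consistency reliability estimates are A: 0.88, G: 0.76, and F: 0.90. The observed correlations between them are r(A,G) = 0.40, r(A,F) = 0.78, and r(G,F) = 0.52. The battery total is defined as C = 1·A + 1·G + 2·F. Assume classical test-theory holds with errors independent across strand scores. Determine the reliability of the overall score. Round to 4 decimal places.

Var(C) = 1 + 1 + 2² + 2·[0.40 + 2·0.78 + 2·0.52] = 6 + 6 = 12.
With uncorrelated errors the cross-covariances are all true-score covariance, so they carry over unchanged; only the diagonal terms shrink to ρᵢσᵢ².
True-score variance = [0.88 + 0.76 + 2²·0.90] + 6 = 5.24 + 6 = 11.24.
Reliability = 11.24 / 12 = 0.9367.

0.9367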